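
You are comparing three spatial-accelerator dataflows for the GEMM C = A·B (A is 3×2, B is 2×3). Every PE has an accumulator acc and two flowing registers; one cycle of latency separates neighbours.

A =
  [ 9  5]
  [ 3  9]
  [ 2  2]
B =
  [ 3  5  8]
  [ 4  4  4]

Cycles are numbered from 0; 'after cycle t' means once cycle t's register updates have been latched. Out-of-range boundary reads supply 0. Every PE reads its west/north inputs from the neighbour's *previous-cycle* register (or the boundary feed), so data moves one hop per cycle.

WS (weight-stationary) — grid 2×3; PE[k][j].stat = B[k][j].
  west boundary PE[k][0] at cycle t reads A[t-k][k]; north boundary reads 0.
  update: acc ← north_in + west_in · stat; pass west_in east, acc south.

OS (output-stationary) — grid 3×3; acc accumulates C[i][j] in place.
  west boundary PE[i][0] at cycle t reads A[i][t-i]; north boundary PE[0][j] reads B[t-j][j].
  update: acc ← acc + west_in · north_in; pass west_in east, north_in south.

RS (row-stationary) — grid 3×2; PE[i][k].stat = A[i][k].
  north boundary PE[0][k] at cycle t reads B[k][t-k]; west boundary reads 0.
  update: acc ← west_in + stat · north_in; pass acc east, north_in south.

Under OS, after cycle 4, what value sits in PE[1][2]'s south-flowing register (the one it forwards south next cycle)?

register = 4

OS on a 3×3 grid — tracing PE[1][2] and its feeders:
  [0] (0,2) acc=0 (h:0 v:0)
  [0] (1,1) acc=0 (h:0 v:0)
  [0] (1,2) acc=0 (h:0 v:0)
  [1] (0,2) acc=0 (h:0 v:0)
  [1] (1,1) acc=0 (h:0 v:0)
  [1] (1,2) acc=0 (h:0 v:0)
  [2] (0,2) acc=72 (h:9 v:8)
  [2] (1,1) acc=15 (h:3 v:5)
  [2] (1,2) acc=0 (h:0 v:0)
  [3] (0,2) acc=92 (h:5 v:4)
  [3] (1,1) acc=51 (h:9 v:4)
  [3] (1,2) acc=24 (h:3 v:8)
  [4] (0,2) acc=92 (h:0 v:0)
  [4] (1,1) acc=51 (h:0 v:0)
  [4] (1,2) acc=60 (h:9 v:4)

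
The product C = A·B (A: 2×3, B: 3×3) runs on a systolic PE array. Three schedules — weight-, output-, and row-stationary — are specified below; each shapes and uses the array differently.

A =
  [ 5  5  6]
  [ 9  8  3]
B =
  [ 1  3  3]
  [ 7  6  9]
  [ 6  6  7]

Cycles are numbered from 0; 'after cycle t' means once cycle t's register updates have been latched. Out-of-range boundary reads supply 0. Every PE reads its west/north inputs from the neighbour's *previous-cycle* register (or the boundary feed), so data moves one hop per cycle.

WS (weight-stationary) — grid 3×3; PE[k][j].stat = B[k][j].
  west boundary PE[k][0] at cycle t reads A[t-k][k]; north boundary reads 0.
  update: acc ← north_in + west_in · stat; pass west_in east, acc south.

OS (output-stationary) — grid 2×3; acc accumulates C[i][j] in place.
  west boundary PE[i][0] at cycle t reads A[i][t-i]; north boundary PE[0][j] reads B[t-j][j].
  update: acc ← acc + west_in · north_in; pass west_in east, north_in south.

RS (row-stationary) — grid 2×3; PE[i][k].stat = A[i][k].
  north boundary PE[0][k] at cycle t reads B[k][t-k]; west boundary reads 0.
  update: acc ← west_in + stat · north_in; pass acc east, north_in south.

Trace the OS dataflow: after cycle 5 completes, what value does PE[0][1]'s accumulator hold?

PE[0][1].acc = 81

Tracing OS — 2×3 array, target PE[0][1]:
  0: (0,0).acc=5  regs=<5,1>
  0: (0,1).acc=0  regs=<0,0>
  1: (0,0).acc=40  regs=<5,7>
  1: (0,1).acc=15  regs=<5,3>
  2: (0,0).acc=76  regs=<6,6>
  2: (0,1).acc=45  regs=<5,6>
  3: (0,0).acc=76  regs=<0,0>
  3: (0,1).acc=81  regs=<6,6>
  4: (0,0).acc=76  regs=<0,0>
  4: (0,1).acc=81  regs=<0,0>
  5: (0,0).acc=76  regs=<0,0>
  5: (0,1).acc=81  regs=<0,0>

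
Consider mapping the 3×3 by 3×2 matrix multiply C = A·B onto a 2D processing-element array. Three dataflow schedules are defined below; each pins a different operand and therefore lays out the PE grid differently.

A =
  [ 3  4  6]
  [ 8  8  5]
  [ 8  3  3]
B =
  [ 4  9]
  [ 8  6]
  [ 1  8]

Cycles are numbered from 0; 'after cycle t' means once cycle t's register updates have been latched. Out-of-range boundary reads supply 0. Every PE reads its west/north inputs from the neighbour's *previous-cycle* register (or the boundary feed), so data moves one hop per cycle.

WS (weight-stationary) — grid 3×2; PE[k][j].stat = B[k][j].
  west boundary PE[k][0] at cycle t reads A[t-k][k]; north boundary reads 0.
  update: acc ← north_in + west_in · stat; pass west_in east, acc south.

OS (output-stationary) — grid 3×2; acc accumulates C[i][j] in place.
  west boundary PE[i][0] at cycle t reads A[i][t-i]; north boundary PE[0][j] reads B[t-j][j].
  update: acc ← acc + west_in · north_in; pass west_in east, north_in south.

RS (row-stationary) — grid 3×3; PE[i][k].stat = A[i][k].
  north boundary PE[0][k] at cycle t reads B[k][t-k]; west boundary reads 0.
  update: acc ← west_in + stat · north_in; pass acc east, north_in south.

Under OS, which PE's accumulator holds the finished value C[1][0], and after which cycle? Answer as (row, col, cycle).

(row, col, cycle) = (1, 0, 3)

OS: C[1][0] accumulates in PE[1][0]:
  t=0 PE[1][0]: acc=0 h=0 v=0
  t=1 PE[1][0]: acc=32 h=8 v=4
  t=2 PE[1][0]: acc=96 h=8 v=8
  t=3 PE[1][0]: acc=101 h=5 v=1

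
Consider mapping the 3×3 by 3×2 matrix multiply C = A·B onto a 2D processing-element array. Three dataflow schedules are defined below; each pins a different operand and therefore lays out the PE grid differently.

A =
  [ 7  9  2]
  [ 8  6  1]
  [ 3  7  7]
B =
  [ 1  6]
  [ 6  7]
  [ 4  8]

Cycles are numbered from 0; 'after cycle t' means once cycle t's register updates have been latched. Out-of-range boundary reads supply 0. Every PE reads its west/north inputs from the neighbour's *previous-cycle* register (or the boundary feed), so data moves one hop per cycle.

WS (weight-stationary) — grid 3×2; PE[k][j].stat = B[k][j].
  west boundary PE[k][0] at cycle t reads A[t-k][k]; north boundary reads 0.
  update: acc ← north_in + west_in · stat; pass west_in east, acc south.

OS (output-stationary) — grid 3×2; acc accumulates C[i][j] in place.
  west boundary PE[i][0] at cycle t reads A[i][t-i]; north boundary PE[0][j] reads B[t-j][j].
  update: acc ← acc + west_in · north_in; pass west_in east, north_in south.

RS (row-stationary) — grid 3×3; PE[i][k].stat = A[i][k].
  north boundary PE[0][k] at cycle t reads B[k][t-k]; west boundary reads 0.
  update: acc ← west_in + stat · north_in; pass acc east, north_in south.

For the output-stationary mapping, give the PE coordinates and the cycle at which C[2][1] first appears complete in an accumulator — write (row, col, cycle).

(row, col, cycle) = (2, 1, 5)

OS — PE[2][1] is where C[2][1] collects:
  t=0 PE[2][1]: acc=0 h=0 v=0
  t=1 PE[2][1]: acc=0 h=0 v=0
  t=2 PE[2][1]: acc=0 h=0 v=0
  t=3 PE[2][1]: acc=18 h=3 v=6
  t=4 PE[2][1]: acc=67 h=7 v=7
  t=5 PE[2][1]: acc=123 h=7 v=8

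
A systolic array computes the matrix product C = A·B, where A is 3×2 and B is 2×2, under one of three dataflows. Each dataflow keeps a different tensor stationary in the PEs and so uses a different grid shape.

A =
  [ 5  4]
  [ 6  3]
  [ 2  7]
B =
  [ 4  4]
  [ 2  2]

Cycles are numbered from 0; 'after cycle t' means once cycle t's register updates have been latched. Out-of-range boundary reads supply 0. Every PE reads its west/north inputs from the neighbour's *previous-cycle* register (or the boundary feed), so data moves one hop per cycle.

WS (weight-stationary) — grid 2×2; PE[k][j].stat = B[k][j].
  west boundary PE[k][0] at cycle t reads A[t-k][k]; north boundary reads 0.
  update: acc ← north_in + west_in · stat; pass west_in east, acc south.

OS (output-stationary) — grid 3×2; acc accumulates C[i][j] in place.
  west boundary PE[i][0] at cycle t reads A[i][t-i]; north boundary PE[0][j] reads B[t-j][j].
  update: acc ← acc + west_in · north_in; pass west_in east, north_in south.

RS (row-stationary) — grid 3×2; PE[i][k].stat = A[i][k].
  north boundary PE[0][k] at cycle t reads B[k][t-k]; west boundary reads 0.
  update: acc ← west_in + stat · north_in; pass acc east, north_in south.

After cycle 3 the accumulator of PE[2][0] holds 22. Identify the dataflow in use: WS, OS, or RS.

— WS: 2×2 array has no PE[2][0].
OS (3×2 grid), PE[2][0]:
  c0 r2c0: 0 / 0 / 0
  c1 r2c0: 0 / 0 / 0
  c2 r2c0: 8 / 2 / 4
  c3 r2c0: 22 / 7 / 2
RS (3×2 grid), PE[2][0]:
  c0 r2c0: 0 / 0 / 0
  c1 r2c0: 0 / 0 / 0
  c2 r2c0: 8 / 8 / 4
  c3 r2c0: 8 / 8 / 4

dataflow = OS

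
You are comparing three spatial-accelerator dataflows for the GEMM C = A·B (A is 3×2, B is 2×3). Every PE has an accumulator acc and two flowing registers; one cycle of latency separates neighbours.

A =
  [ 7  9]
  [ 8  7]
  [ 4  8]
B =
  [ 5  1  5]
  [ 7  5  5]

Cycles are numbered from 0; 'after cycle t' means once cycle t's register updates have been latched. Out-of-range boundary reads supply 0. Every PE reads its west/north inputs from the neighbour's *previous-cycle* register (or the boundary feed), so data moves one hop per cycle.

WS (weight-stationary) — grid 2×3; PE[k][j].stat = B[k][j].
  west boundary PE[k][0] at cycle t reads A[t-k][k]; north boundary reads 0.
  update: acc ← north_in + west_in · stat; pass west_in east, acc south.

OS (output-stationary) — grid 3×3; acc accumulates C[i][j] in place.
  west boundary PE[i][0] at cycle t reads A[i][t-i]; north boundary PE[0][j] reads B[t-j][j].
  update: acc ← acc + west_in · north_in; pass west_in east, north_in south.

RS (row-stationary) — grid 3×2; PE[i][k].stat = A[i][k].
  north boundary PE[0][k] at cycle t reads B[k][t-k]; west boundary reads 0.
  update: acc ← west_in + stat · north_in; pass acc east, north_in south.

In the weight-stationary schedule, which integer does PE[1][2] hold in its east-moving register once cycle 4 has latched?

WS 2×3: PE[1][2] cycle-by-cycle (with neighbour feeds):
  [0] (0,2) acc=0 (h:0 v:0)
  [0] (1,1) acc=0 (h:0 v:0)
  [0] (1,2) acc=0 (h:0 v:0)
  [1] (0,2) acc=0 (h:0 v:0)
  [1] (1,1) acc=0 (h:0 v:0)
  [1] (1,2) acc=0 (h:0 v:0)
  [2] (0,2) acc=35 (h:7 v:35)
  [2] (1,1) acc=52 (h:9 v:52)
  [2] (1,2) acc=0 (h:0 v:0)
  [3] (0,2) acc=40 (h:8 v:40)
  [3] (1,1) acc=43 (h:7 v:43)
  [3] (1,2) acc=80 (h:9 v:80)
  [4] (0,2) acc=20 (h:4 v:20)
  [4] (1,1) acc=44 (h:8 v:44)
  [4] (1,2) acc=75 (h:7 v:75)

register = 7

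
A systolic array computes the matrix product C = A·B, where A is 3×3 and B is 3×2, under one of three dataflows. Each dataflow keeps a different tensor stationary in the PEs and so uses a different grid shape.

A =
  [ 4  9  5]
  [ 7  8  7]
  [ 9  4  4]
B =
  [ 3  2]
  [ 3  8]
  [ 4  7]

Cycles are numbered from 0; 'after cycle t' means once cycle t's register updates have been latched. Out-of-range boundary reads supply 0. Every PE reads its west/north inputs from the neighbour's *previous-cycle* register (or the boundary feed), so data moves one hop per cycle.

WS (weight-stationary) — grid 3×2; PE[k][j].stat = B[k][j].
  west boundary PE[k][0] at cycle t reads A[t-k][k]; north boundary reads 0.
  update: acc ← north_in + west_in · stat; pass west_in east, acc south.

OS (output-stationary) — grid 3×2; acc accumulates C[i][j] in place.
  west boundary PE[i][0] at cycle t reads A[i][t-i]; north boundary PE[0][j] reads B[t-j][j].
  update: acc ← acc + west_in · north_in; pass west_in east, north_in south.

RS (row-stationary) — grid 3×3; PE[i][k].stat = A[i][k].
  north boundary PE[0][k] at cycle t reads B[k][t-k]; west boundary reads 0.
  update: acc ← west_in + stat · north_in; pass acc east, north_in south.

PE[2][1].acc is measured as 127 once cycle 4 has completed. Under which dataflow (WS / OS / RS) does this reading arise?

dataflow = WS

WS [3×2] PE[2][1] across cycles:
  c0 r2c1: 0 / 0 / 0
  c1 r2c1: 0 / 0 / 0
  c2 r2c1: 0 / 0 / 0
  c3 r2c1: 115 / 5 / 115
  c4 r2c1: 127 / 7 / 127
OS [3×2] PE[2][1] across cycles:
  c0 r2c1: 0 / 0 / 0
  c1 r2c1: 0 / 0 / 0
  c2 r2c1: 0 / 0 / 0
  c3 r2c1: 18 / 9 / 2
  c4 r2c1: 50 / 4 / 8
RS [3×3] PE[2][1] across cycles:
  c0 r2c1: 0 / 0 / 0
  c1 r2c1: 0 / 0 / 0
  c2 r2c1: 0 / 0 / 0
  c3 r2c1: 39 / 39 / 3
  c4 r2c1: 50 / 50 / 8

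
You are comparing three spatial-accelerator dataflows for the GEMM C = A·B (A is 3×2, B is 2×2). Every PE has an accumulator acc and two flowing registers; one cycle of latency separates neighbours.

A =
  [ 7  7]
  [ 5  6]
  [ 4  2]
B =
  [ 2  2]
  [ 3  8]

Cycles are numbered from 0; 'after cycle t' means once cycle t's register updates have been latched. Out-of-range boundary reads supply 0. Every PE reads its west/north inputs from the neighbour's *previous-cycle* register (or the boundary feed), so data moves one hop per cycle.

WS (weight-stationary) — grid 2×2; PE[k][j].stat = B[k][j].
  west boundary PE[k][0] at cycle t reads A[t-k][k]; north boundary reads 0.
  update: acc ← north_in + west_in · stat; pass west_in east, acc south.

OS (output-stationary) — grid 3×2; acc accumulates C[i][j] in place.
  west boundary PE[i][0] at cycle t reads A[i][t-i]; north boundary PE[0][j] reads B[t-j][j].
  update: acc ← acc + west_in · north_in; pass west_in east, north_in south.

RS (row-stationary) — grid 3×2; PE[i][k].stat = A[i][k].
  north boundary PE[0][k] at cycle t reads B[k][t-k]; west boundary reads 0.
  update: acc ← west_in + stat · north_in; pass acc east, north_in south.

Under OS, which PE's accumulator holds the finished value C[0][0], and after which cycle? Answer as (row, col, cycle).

(row, col, cycle) = (0, 0, 1)

Under OS, C[0][0] lands at PE[0][0]:
  @0  [0,0]  acc 14  |  →7  ↓2
  @1  [0,0]  acc 35  |  →7  ↓3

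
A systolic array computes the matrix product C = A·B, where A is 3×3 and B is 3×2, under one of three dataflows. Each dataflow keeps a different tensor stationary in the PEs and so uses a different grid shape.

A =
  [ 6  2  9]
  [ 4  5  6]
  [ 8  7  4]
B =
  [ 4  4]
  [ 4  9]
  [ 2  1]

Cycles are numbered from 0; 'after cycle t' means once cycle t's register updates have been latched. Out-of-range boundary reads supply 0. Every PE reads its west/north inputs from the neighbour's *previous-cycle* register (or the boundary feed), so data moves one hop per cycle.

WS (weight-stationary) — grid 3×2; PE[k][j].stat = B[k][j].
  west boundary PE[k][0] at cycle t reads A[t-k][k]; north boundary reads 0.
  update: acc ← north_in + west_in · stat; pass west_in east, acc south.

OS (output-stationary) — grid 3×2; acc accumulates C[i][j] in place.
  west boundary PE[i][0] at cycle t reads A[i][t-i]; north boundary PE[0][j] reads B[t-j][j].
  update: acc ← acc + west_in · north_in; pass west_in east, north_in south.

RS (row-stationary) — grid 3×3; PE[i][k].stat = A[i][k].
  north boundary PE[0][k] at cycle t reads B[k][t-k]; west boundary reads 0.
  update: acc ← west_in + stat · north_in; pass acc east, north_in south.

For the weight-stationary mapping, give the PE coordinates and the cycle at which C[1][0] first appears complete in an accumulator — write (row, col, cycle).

Under WS, C[1][0] lands at PE[2][0]:
  step 0 · PE2,0: acc=0; fwd→0 fwd↓0
  step 1 · PE2,0: acc=0; fwd→0 fwd↓0
  step 2 · PE2,0: acc=50; fwd→9 fwd↓50
  step 3 · PE2,0: acc=48; fwd→6 fwd↓48

(row, col, cycle) = (2, 0, 3)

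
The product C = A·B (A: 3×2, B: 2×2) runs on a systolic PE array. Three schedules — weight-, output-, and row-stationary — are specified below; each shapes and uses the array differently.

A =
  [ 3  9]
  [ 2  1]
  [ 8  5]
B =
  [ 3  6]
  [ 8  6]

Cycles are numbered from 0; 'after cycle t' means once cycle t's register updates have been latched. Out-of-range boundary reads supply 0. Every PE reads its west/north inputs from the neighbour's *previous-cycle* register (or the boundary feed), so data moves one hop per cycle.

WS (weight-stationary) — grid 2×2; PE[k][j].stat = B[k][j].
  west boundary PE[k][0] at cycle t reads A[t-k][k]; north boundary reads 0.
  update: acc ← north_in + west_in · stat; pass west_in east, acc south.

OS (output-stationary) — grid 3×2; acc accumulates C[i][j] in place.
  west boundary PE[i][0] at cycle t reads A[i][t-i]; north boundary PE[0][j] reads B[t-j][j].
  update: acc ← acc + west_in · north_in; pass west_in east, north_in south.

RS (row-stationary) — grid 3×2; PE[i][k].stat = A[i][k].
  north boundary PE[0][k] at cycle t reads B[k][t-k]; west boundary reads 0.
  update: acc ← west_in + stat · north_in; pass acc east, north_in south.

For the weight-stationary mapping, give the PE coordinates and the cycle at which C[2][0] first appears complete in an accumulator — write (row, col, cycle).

(row, col, cycle) = (1, 0, 3)

WS — PE[1][0] is where C[2][0] collects:
  t=0 PE[1][0]: acc=0 h=0 v=0
  t=1 PE[1][0]: acc=81 h=9 v=81
  t=2 PE[1][0]: acc=14 h=1 v=14
  t=3 PE[1][0]: acc=64 h=5 v=64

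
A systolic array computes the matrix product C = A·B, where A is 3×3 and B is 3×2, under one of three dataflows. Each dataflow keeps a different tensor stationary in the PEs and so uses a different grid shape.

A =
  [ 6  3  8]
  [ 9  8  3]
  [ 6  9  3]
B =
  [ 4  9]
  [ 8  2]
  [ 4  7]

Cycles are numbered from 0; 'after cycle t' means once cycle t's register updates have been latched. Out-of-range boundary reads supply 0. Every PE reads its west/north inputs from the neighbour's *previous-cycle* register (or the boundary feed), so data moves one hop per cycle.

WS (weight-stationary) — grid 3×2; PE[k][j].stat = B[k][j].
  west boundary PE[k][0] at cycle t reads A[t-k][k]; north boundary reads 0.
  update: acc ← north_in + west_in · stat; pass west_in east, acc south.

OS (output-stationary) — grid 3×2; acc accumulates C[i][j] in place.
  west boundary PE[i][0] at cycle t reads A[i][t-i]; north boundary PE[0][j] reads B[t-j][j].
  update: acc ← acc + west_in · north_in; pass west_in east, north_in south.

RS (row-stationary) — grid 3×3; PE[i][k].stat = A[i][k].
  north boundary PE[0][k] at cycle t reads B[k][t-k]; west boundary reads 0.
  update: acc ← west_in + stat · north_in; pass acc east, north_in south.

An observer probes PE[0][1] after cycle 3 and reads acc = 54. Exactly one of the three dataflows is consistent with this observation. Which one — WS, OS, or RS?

dataflow = WS

WS [3×2] PE[0][1] across cycles:
  c0 r0c1: 0 / 0 / 0
  c1 r0c1: 54 / 6 / 54
  c2 r0c1: 81 / 9 / 81
  c3 r0c1: 54 / 6 / 54
OS [3×2] PE[0][1] across cycles:
  c0 r0c1: 0 / 0 / 0
  c1 r0c1: 54 / 6 / 9
  c2 r0c1: 60 / 3 / 2
  c3 r0c1: 116 / 8 / 7
RS [3×3] PE[0][1] across cycles:
  c0 r0c1: 0 / 0 / 0
  c1 r0c1: 48 / 48 / 8
  c2 r0c1: 60 / 60 / 2
  c3 r0c1: 0 / 0 / 0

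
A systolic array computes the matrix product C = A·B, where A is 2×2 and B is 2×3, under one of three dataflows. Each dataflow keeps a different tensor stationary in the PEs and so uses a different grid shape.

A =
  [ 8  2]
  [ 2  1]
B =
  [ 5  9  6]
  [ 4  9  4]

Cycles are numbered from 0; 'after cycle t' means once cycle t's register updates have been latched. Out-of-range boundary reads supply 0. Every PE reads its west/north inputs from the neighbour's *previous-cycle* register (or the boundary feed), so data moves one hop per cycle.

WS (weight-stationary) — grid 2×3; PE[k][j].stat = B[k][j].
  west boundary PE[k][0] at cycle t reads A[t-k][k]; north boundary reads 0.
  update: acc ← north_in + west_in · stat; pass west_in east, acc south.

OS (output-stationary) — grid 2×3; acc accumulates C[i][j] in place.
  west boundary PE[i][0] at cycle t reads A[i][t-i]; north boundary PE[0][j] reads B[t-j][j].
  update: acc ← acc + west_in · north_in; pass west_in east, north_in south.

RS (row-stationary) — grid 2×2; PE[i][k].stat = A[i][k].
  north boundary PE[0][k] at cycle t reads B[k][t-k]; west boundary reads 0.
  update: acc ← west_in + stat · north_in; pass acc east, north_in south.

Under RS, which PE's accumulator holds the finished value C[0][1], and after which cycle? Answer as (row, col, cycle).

(row, col, cycle) = (0, 1, 2)

Under RS, C[0][1] lands at PE[0][1]:
  @0  [0,1]  acc 0  |  →0  ↓0
  @1  [0,1]  acc 48  |  →48  ↓4
  @2  [0,1]  acc 90  |  →90  ↓9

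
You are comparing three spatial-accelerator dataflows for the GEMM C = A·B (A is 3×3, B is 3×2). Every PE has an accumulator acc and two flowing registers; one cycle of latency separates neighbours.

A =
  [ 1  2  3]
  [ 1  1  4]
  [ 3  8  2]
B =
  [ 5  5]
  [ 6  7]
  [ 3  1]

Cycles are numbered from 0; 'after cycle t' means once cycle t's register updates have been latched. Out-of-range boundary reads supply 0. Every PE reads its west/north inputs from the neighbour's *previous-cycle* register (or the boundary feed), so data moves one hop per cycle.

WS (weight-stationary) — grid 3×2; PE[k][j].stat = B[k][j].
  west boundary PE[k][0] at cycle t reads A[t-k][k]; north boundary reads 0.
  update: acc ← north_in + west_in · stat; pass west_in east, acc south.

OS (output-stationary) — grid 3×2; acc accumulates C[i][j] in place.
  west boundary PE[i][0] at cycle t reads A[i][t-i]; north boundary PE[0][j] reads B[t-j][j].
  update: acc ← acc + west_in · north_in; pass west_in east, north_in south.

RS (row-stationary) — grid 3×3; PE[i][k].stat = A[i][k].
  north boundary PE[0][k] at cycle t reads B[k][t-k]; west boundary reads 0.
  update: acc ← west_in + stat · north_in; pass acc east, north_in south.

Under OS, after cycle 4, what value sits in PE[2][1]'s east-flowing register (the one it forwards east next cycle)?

OS on a 3×2 grid — tracing PE[2][1] and its feeders:
  @0  [1,1]  acc 0  |  →0  ↓0
  @0  [2,0]  acc 0  |  →0  ↓0
  @0  [2,1]  acc 0  |  →0  ↓0
  @1  [1,1]  acc 0  |  →0  ↓0
  @1  [2,0]  acc 0  |  →0  ↓0
  @1  [2,1]  acc 0  |  →0  ↓0
  @2  [1,1]  acc 5  |  →1  ↓5
  @2  [2,0]  acc 15  |  →3  ↓5
  @2  [2,1]  acc 0  |  →0  ↓0
  @3  [1,1]  acc 12  |  →1  ↓7
  @3  [2,0]  acc 63  |  →8  ↓6
  @3  [2,1]  acc 15  |  →3  ↓5
  @4  [1,1]  acc 16  |  →4  ↓1
  @4  [2,0]  acc 69  |  →2  ↓3
  @4  [2,1]  acc 71  |  →8  ↓7

register = 8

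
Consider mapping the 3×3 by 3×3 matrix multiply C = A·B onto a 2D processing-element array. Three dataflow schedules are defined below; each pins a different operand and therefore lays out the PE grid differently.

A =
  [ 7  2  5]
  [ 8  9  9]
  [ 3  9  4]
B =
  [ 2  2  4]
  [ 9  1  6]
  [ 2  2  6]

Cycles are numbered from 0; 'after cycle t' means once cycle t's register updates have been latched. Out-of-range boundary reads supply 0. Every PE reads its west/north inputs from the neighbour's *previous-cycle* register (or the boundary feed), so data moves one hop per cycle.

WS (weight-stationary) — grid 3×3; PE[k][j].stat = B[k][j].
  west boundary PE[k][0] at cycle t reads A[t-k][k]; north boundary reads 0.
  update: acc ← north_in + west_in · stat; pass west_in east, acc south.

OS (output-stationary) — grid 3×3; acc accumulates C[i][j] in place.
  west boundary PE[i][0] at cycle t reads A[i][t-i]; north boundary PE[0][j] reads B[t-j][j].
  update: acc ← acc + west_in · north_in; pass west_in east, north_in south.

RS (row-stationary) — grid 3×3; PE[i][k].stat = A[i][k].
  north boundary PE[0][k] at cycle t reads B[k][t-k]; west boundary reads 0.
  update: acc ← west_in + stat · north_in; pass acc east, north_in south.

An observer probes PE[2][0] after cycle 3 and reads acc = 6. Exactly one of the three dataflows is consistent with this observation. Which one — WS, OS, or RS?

WS [3×3] PE[2][0] across cycles:
  step 0 · PE2,0: acc=0; fwd→0 fwd↓0
  step 1 · PE2,0: acc=0; fwd→0 fwd↓0
  step 2 · PE2,0: acc=42; fwd→5 fwd↓42
  step 3 · PE2,0: acc=115; fwd→9 fwd↓115
OS [3×3] PE[2][0] across cycles:
  step 0 · PE2,0: acc=0; fwd→0 fwd↓0
  step 1 · PE2,0: acc=0; fwd→0 fwd↓0
  step 2 · PE2,0: acc=6; fwd→3 fwd↓2
  step 3 · PE2,0: acc=87; fwd→9 fwd↓9
RS [3×3] PE[2][0] across cycles:
  step 0 · PE2,0: acc=0; fwd→0 fwd↓0
  step 1 · PE2,0: acc=0; fwd→0 fwd↓0
  step 2 · PE2,0: acc=6; fwd→6 fwd↓2
  step 3 · PE2,0: acc=6; fwd→6 fwd↓2

dataflow = RS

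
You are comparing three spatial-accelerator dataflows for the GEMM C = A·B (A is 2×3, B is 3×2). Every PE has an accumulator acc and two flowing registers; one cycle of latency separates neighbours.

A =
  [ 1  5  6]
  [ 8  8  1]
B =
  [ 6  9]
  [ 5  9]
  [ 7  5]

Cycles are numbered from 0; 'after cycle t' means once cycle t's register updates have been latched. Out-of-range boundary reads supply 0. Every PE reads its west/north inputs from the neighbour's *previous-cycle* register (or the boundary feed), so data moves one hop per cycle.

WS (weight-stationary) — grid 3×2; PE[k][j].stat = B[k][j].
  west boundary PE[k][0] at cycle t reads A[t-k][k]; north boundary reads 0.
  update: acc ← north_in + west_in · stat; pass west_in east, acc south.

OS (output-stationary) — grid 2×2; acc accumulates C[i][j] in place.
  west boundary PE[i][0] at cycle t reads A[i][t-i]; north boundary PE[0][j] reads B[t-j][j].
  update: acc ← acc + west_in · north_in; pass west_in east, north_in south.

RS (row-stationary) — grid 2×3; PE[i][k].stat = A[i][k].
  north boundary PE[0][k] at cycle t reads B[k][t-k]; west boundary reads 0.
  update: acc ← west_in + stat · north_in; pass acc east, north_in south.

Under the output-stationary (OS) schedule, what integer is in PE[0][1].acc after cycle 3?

PE[0][1].acc = 84

OS (2×2). Following PE[0][1] plus its west/north inputs:
  @0  [0,0]  acc 6  |  →1  ↓6
  @0  [0,1]  acc 0  |  →0  ↓0
  @1  [0,0]  acc 31  |  →5  ↓5
  @1  [0,1]  acc 9  |  →1  ↓9
  @2  [0,0]  acc 73  |  →6  ↓7
  @2  [0,1]  acc 54  |  →5  ↓9
  @3  [0,0]  acc 73  |  →0  ↓0
  @3  [0,1]  acc 84  |  →6  ↓5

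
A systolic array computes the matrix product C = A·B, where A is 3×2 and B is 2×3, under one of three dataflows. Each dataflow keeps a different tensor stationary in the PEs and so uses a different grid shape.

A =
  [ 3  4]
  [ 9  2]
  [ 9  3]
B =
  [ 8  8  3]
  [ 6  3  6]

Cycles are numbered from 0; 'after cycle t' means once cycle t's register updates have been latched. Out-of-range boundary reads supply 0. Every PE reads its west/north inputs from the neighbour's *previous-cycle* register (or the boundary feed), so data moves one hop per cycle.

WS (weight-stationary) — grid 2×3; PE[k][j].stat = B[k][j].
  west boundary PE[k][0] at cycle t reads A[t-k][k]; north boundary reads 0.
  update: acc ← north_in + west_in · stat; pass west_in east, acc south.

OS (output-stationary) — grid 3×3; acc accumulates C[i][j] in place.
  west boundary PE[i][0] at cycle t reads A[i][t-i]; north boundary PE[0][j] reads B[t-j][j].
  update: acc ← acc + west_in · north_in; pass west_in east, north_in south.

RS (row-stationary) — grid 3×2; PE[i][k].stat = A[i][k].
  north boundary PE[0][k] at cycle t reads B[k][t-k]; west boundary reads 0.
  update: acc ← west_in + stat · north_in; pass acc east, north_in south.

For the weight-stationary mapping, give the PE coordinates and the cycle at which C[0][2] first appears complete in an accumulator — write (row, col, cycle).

WS: C[0][2] accumulates in PE[1][2]:
  cycle 0: PE[1][2] → acc 0, east 0, south 0
  cycle 1: PE[1][2] → acc 0, east 0, south 0
  cycle 2: PE[1][2] → acc 0, east 0, south 0
  cycle 3: PE[1][2] → acc 33, east 4, south 33

(row, col, cycle) = (1, 2, 3)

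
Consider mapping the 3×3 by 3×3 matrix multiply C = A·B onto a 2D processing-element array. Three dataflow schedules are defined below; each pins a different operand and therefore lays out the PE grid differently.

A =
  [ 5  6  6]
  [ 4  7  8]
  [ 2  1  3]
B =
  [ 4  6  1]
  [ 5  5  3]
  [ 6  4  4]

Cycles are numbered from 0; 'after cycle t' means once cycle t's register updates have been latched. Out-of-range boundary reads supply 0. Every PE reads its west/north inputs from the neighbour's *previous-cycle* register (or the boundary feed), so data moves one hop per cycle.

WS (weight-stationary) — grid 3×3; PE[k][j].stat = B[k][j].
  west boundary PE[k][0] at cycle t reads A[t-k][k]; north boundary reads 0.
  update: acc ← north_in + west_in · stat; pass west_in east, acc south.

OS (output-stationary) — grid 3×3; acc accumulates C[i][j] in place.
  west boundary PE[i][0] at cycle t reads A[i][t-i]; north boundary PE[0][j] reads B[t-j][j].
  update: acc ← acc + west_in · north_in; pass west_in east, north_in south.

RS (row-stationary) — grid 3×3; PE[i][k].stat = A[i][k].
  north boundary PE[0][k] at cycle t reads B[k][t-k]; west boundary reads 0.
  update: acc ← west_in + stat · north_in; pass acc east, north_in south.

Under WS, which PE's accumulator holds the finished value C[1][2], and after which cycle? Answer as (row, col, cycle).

(row, col, cycle) = (2, 2, 5)

WS: C[1][2] accumulates in PE[2][2]:
  c0 r2c2: 0 / 0 / 0
  c1 r2c2: 0 / 0 / 0
  c2 r2c2: 0 / 0 / 0
  c3 r2c2: 0 / 0 / 0
  c4 r2c2: 47 / 6 / 47
  c5 r2c2: 57 / 8 / 57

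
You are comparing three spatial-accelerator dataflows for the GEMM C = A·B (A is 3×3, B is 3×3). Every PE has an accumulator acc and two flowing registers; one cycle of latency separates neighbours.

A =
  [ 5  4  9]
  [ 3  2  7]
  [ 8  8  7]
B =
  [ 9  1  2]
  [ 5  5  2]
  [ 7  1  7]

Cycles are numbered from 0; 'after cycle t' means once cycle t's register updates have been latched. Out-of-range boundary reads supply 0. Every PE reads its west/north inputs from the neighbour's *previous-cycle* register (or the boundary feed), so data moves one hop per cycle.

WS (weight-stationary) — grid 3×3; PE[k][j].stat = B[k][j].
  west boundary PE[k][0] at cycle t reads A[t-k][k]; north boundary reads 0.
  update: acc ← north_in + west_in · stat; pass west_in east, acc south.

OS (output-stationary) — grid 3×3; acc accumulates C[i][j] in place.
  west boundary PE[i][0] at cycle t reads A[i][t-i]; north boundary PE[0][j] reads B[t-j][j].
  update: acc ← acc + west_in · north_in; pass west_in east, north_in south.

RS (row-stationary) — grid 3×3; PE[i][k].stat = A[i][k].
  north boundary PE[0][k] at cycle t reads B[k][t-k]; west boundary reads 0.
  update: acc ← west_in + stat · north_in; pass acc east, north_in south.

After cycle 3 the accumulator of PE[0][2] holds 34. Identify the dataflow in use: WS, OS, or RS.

dataflow = RS

WS [3×3] PE[0][2] across cycles:
  cycle 0: PE[0][2] → acc 0, east 0, south 0
  cycle 1: PE[0][2] → acc 0, east 0, south 0
  cycle 2: PE[0][2] → acc 10, east 5, south 10
  cycle 3: PE[0][2] → acc 6, east 3, south 6
OS [3×3] PE[0][2] across cycles:
  cycle 0: PE[0][2] → acc 0, east 0, south 0
  cycle 1: PE[0][2] → acc 0, east 0, south 0
  cycle 2: PE[0][2] → acc 10, east 5, south 2
  cycle 3: PE[0][2] → acc 18, east 4, south 2
RS [3×3] PE[0][2] across cycles:
  cycle 0: PE[0][2] → acc 0, east 0, south 0
  cycle 1: PE[0][2] → acc 0, east 0, south 0
  cycle 2: PE[0][2] → acc 128, east 128, south 7
  cycle 3: PE[0][2] → acc 34, east 34, south 1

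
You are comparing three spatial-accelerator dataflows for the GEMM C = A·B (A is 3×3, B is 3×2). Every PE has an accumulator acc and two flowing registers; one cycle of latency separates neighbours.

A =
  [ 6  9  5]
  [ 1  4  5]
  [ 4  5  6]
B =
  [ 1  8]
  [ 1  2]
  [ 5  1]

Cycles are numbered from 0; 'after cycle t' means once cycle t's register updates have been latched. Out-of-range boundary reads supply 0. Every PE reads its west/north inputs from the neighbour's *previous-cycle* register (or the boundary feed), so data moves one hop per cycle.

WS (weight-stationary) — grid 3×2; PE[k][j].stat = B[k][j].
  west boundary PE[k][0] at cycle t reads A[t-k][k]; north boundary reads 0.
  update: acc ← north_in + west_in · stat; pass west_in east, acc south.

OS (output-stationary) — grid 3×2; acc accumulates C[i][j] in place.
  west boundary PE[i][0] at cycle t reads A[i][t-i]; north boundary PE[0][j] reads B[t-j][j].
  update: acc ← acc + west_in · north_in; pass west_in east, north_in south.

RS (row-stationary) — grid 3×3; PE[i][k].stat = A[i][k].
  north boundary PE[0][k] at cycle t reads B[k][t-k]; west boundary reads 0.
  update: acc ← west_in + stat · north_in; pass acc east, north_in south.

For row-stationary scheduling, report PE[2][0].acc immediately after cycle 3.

PE[2][0].acc = 32

RS on a 3×3 grid — tracing PE[2][0] and its feeders:
  t=0 PE[1][0]: acc=0 h=0 v=0
  t=0 PE[2][0]: acc=0 h=0 v=0
  t=1 PE[1][0]: acc=1 h=1 v=1
  t=1 PE[2][0]: acc=0 h=0 v=0
  t=2 PE[1][0]: acc=8 h=8 v=8
  t=2 PE[2][0]: acc=4 h=4 v=1
  t=3 PE[1][0]: acc=0 h=0 v=0
  t=3 PE[2][0]: acc=32 h=32 v=8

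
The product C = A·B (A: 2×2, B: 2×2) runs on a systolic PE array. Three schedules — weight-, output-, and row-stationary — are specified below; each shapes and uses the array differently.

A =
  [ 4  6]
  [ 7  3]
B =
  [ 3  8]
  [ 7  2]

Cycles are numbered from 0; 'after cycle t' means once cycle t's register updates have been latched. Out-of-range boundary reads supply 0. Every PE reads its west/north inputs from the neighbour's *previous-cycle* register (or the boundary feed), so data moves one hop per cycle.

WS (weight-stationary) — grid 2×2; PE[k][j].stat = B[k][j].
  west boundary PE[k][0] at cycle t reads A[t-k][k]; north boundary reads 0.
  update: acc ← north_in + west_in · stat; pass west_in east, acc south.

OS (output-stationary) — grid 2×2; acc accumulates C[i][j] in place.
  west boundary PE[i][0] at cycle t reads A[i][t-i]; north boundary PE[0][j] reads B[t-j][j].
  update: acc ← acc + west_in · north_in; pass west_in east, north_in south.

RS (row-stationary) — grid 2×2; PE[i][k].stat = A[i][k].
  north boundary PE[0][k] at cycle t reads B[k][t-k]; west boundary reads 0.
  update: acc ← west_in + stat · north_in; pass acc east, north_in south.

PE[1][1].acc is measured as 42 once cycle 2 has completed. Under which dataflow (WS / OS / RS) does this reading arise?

Under WS (2×2), PE[1][1]:
  0: (1,1).acc=0  regs=<0,0>
  1: (1,1).acc=0  regs=<0,0>
  2: (1,1).acc=44  regs=<6,44>
Under OS (2×2), PE[1][1]:
  0: (1,1).acc=0  regs=<0,0>
  1: (1,1).acc=0  regs=<0,0>
  2: (1,1).acc=56  regs=<7,8>
Under RS (2×2), PE[1][1]:
  0: (1,1).acc=0  regs=<0,0>
  1: (1,1).acc=0  regs=<0,0>
  2: (1,1).acc=42  regs=<42,7>

dataflow = RS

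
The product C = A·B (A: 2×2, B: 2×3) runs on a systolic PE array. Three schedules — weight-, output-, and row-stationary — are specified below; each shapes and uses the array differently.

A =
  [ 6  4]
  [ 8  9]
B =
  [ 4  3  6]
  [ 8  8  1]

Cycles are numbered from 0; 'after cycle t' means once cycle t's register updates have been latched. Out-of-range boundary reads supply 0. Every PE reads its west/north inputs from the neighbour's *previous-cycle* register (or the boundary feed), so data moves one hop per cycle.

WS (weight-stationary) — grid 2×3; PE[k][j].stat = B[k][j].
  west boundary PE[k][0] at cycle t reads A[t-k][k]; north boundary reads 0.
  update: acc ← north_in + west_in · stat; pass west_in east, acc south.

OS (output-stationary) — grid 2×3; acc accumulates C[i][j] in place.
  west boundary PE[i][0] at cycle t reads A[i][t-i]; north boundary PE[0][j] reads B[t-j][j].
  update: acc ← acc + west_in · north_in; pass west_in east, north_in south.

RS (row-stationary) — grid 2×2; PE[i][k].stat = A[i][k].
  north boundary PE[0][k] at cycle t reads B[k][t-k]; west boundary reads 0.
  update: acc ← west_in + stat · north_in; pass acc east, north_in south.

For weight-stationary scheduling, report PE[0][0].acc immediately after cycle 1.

PE[0][0].acc = 32

WS on a 2×3 grid — tracing PE[0][0] and its feeders:
  t=0 PE[0][0]: acc=24 h=6 v=24
  t=1 PE[0][0]: acc=32 h=8 v=32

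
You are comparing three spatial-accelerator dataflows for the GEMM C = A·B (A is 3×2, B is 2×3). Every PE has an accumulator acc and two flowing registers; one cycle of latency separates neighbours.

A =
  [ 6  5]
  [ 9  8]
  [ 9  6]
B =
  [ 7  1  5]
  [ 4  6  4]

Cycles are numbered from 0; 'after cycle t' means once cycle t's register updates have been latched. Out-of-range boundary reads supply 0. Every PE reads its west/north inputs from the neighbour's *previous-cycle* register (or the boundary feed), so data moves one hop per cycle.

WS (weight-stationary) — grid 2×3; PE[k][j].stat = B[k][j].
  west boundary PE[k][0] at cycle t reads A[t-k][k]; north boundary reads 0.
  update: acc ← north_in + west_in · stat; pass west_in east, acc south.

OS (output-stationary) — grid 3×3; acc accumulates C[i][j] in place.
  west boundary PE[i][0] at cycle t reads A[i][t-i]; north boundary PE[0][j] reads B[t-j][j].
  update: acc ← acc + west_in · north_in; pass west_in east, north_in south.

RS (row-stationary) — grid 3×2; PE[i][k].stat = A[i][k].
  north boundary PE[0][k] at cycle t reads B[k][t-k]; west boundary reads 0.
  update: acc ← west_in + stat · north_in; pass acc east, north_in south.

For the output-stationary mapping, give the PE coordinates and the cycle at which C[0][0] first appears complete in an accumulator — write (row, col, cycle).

(row, col, cycle) = (0, 0, 1)

OS — PE[0][0] is where C[0][0] collects:
  after 0 — PE[0][0] acc=42, pass-E 6, pass-S 7
  after 1 — PE[0][0] acc=62, pass-E 5, pass-S 4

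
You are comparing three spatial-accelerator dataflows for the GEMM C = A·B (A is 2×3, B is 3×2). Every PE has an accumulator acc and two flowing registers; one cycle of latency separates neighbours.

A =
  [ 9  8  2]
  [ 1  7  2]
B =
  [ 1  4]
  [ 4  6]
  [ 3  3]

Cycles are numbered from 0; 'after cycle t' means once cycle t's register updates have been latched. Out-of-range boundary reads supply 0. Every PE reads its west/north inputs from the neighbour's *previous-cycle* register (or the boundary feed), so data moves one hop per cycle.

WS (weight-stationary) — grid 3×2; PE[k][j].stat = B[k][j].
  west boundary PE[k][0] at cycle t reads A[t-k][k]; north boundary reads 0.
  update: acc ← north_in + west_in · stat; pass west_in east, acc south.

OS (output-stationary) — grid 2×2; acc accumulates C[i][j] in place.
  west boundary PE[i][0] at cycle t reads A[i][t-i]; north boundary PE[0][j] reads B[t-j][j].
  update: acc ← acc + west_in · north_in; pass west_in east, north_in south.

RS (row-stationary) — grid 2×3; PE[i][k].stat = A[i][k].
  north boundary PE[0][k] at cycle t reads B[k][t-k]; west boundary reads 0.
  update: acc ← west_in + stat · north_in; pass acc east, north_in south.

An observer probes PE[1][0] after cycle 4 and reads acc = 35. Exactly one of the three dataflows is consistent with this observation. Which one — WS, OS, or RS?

dataflow = OS

Under WS (3×2), PE[1][0]:
  cycle 0: PE[1][0] → acc 0, east 0, south 0
  cycle 1: PE[1][0] → acc 41, east 8, south 41
  cycle 2: PE[1][0] → acc 29, east 7, south 29
  cycle 3: PE[1][0] → acc 0, east 0, south 0
  cycle 4: PE[1][0] → acc 0, east 0, south 0
Under OS (2×2), PE[1][0]:
  cycle 0: PE[1][0] → acc 0, east 0, south 0
  cycle 1: PE[1][0] → acc 1, east 1, south 1
  cycle 2: PE[1][0] → acc 29, east 7, south 4
  cycle 3: PE[1][0] → acc 35, east 2, south 3
  cycle 4: PE[1][0] → acc 35, east 0, south 0
Under RS (2×3), PE[1][0]:
  cycle 0: PE[1][0] → acc 0, east 0, south 0
  cycle 1: PE[1][0] → acc 1, east 1, south 1
  cycle 2: PE[1][0] → acc 4, east 4, south 4
  cycle 3: PE[1][0] → acc 0, east 0, south 0
  cycle 4: PE[1][0] → acc 0, east 0, south 0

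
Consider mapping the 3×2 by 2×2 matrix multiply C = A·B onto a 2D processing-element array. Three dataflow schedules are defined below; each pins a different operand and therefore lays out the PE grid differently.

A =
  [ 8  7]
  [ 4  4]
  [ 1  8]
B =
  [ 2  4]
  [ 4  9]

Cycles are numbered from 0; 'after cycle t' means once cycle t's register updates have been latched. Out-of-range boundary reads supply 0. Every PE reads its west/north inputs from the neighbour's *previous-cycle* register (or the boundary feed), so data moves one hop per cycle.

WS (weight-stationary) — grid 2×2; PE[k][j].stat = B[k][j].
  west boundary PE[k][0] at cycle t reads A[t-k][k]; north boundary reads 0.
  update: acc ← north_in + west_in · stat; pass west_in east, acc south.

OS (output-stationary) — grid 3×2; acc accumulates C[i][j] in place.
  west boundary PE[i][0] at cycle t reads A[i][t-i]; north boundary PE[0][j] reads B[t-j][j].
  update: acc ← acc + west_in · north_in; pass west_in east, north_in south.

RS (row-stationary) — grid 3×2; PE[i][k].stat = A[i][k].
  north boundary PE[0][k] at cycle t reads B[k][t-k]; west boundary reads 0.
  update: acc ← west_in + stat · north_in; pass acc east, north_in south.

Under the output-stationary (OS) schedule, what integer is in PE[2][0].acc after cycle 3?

OS on a 3×2 grid — tracing PE[2][0] and its feeders:
  step 0 · PE1,0: acc=0; fwd→0 fwd↓0
  step 0 · PE2,0: acc=0; fwd→0 fwd↓0
  step 1 · PE1,0: acc=8; fwd→4 fwd↓2
  step 1 · PE2,0: acc=0; fwd→0 fwd↓0
  step 2 · PE1,0: acc=24; fwd→4 fwd↓4
  step 2 · PE2,0: acc=2; fwd→1 fwd↓2
  step 3 · PE1,0: acc=24; fwd→0 fwd↓0
  step 3 · PE2,0: acc=34; fwd→8 fwd↓4

PE[2][0].acc = 34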